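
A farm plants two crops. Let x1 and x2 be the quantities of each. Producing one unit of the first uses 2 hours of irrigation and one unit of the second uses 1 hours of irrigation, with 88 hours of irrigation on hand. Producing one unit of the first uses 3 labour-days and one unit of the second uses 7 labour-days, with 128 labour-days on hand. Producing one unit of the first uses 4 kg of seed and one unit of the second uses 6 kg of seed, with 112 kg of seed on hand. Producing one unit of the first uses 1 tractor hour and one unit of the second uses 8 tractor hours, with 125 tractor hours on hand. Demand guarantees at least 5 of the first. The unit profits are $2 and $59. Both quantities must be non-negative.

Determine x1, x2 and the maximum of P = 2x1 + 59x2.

Feasible corners and P = 2x1 + 59x2:
  (28, 0) → P = 56
  (5, 0) → P = 10
  (73/13, 194/13) → P = 11592/13
  (5, 15) → P = 895

The optimum lies where x1 + 8x2 = 125 and x1 = 5.
Solving simultaneously gives x1 = 5, x2 = 15.

x1 = 5, x2 = 15, maximum P = 895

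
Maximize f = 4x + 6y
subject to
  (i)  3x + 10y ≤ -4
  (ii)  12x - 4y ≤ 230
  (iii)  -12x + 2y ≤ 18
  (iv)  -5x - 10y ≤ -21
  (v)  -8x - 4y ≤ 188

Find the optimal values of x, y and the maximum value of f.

Feasible corners and f = 4x + 6y:
  (571/33, -123/22) → f = 107/3
  (25/2, -83/20) → f = 251/10
  (596/35, -449/70) → f = 1037/35

x = 571/33, y = -123/22, maximum f = 107/3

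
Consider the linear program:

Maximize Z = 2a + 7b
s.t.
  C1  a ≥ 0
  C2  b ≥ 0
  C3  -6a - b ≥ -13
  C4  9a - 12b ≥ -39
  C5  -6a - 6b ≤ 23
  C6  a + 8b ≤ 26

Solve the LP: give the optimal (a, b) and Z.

a = 78/47, b = 143/47, maximum Z = 1157/47

Vertices and Z = 2a + 7b:
  (0, 0) → Z = 0
  (0, 13/4) → Z = 91/4
  (13/6, 0) → Z = 13/3
  (78/47, 143/47) → Z = 1157/47

At the optimal vertex, -6a - b = -13 and a + 8b = 26.
Solving simultaneously gives a = 78/47, b = 143/47.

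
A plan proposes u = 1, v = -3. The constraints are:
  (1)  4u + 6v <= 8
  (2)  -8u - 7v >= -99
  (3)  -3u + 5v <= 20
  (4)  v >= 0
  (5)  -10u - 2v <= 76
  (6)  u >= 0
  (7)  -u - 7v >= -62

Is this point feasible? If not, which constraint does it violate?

not feasible — violates (4)

Constraint (4): v = -3, which is not ≥ 0. All other constraints are satisfied.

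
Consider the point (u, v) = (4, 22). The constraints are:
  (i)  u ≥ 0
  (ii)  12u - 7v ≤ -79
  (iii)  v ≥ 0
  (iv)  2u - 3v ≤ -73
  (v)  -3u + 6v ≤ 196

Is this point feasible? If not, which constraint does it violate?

not feasible — violates (iv)

Constraint (iv): 2u - 3v = -58, which is not ≤ -73. All other constraints are satisfied.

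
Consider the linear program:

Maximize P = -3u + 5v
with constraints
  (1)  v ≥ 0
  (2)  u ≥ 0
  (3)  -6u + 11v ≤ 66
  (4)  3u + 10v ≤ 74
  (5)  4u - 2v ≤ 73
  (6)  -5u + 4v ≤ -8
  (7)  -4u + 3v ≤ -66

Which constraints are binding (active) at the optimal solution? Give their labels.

(4) and (7)

Vertices and P = -3u + 5v:
  (73/4, 0) → P = -219/4
  (33/2, 0) → P = -99/2
  (439/23, 77/46) → P = -2249/46
  (18, 2) → P = -44

The maximum is at (18, 2). Substituting into each constraint, equality holds for (4) and (7); the remaining constraints have slack.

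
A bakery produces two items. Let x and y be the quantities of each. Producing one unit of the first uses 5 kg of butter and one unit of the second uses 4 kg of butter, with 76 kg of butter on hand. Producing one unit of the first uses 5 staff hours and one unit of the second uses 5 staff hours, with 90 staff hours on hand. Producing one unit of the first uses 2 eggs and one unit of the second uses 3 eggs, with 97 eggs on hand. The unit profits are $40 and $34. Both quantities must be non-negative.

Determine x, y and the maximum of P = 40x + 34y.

x = 4, y = 14, maximum P = 636

The binding constraints are 5x + 4y = 76 and 5x + 5y = 90.
Solving simultaneously gives x = 4, y = 14.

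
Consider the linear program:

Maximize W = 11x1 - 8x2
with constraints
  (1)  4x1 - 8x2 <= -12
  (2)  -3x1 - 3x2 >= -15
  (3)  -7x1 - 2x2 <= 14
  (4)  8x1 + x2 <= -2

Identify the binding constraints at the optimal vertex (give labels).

Extreme points and W = 11x1 - 8x2:
  (-17/8, 7/16) → W = -215/8
  (-7/17, 22/17) → W = -253/17
  (-24/5, 49/5) → W = -656/5
  (-1, 6) → W = -59

The maximum is at (-7/17, 22/17). Substituting into each constraint, equality holds for (1) and (4); the remaining constraints have slack.

(1) and (4)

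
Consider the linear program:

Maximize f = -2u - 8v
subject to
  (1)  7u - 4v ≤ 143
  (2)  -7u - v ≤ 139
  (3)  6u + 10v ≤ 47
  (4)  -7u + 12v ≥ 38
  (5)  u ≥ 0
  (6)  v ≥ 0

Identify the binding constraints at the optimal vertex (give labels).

(4) and (5)

Feasible corners and f = -2u - 8v:
  (92/71, 557/142) → f = -2412/71
  (0, 47/10) → f = -188/5
  (0, 19/6) → f = -76/3

The maximum is at (0, 19/6). Substituting into each constraint, equality holds for (4) and (5); the remaining constraints have slack.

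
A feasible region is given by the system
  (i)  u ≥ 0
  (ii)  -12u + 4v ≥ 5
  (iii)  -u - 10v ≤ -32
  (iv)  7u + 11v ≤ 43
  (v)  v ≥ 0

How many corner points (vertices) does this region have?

4

The feasible vertices (each the meet of two boundaries and inside every other half-plane) are:
  (0, 16/5)
  (0, 43/11)
  (39/62, 389/124)
  (117/160, 551/160)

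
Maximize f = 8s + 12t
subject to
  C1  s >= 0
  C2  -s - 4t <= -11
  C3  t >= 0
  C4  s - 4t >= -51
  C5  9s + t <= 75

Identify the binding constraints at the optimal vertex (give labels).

Corner points and f = 8s + 12t:
  (0, 11/4) → f = 33
  (0, 51/4) → f = 153
  (289/35, 24/35) → f = 520/7
  (249/37, 534/37) → f = 8400/37

The maximum is at (249/37, 534/37). Substituting into each constraint, equality holds for C4 and C5; the remaining constraints have slack.

C4 and C5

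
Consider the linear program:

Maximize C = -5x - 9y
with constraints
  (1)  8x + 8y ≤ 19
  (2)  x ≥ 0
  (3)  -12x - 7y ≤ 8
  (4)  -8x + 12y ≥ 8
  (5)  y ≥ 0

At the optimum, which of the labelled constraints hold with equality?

Feasible corners and C = -5x - 9y:
  (0, 19/8) → C = -171/8
  (41/40, 27/20) → C = -691/40
  (0, 2/3) → C = -6

The maximum is at (0, 2/3). Substituting into each constraint, equality holds for (2) and (4); the remaining constraints have slack.

(2) and (4)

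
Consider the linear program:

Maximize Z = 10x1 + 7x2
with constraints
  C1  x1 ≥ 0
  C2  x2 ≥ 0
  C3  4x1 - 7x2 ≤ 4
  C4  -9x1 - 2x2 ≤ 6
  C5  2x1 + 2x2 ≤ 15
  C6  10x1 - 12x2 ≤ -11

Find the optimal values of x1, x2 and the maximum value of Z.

x1 = 79/22, x2 = 43/11, maximum Z = 696/11

Vertices and Z = 10x1 + 7x2:
  (0, 15/2) → Z = 105/2
  (0, 11/12) → Z = 77/12
  (79/22, 43/11) → Z = 696/11

At the optimal vertex, 2x1 + 2x2 = 15 and 10x1 - 12x2 = -11.
Solving simultaneously gives x1 = 79/22, x2 = 43/11.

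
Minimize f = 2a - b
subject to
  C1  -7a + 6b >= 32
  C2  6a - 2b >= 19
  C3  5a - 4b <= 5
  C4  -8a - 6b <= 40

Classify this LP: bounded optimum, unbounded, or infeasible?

From the feasible point (89/11, 325/22), moving in the direction (2, 6) keeps every constraint satisfied while f decreases without bound.

unbounded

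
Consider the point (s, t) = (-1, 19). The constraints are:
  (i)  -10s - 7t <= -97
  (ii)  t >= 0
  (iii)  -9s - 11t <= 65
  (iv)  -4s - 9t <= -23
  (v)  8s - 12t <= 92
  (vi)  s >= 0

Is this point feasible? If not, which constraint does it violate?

Constraint (vi): s = -1, which is not ≥ 0. All other constraints are satisfied.

not feasible — violates (vi)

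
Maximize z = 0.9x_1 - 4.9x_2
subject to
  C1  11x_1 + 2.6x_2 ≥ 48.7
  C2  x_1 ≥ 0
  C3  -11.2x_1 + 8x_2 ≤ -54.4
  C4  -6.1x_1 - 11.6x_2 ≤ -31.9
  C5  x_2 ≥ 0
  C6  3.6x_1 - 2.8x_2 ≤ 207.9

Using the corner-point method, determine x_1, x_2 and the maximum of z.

x_1 = 57.75, x_2 = 0, maximum z = 51.975

Corner points and z = 0.9x_1 - 4.9x_2:
  (5539/1117, 159/1117) → z = 4206/1117
  (319/61, 0) → z = 2871/610
  (231/4, 0) → z = 2079/40
The feasible region is unbounded (it extends along (7, 9), (5, 7)), but z strictly decreases along every unbounded feasible direction, so there is no improving ray and the maximum is attained at a vertex.

At the optimal vertex, x_2 = 0 and 3.6x_1 - 2.8x_2 = 207.9.
Solving simultaneously gives x_1 = 231/4, x_2 = 0.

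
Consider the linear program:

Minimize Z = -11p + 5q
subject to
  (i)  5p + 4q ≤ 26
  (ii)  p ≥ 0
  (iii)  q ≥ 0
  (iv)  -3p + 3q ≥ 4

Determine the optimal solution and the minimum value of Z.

p = 62/27, q = 98/27, minimum Z = -64/9

Corner points and Z = -11p + 5q:
  (0, 13/2) → Z = 65/2
  (62/27, 98/27) → Z = -64/9
  (0, 4/3) → Z = 20/3

At the optimal vertex, 5p + 4q = 26 and -3p + 3q = 4.
Solving simultaneously gives p = 62/27, q = 98/27.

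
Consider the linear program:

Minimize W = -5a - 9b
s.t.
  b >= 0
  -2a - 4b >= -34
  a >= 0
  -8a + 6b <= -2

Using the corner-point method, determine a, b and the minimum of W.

a = 17, b = 0, minimum W = -85

Corner points and W = -5a - 9b:
  (17, 0) → W = -85
  (1/4, 0) → W = -5/4
  (53/11, 67/11) → W = -868/11

At the optimal vertex, b = 0 and -2a - 4b = -34.
Solving simultaneously gives a = 17, b = 0.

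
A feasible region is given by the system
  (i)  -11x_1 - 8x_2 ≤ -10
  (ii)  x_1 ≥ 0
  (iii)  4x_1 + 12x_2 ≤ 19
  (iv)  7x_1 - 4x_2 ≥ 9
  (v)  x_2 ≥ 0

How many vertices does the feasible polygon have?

3

Of the 10 pairwise boundary intersections, those satisfying every inequality are:
  (46/25, 97/100)
  (19/4, 0)
  (9/7, 0)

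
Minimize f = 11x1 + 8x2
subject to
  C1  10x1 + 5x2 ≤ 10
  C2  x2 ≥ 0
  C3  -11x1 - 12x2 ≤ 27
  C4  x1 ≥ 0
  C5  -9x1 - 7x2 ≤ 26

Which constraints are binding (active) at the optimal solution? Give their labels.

C2 and C4

Corner points and f = 11x1 + 8x2:
  (1, 0) → f = 11
  (0, 2) → f = 16
  (0, 0) → f = 0

The minimum is at (0, 0). Substituting into each constraint, equality holds for C2 and C4; the remaining constraints have slack.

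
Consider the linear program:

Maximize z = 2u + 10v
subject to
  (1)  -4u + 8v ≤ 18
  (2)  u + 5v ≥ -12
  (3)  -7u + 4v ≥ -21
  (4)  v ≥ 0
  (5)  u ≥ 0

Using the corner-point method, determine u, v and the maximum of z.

u = 6, v = 21/4, maximum z = 129/2

The binding constraints are -4u + 8v = 18 and -7u + 4v = -21.
Solving simultaneously gives u = 6, v = 21/4.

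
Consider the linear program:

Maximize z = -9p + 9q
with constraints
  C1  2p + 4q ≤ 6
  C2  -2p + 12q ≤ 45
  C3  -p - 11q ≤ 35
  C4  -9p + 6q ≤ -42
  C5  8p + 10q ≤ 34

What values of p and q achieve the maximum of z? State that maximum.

Corner points and z = -9p + 9q:
  (17/4, -5/8) → z = -351/8
  (19/3, -5/3) → z = -72
  (12/5, -17/5) → z = -261/5
  (362/39, -157/39) → z = -1557/13

p = 17/4, q = -5/8, maximum z = -351/8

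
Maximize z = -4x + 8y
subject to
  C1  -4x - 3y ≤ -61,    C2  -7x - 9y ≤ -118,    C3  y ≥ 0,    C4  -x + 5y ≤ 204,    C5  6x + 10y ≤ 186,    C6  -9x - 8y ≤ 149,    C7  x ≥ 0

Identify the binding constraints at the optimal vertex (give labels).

Feasible corners and z = -4x + 8y:
  (13, 3) → z = -28
  (26/11, 189/11) → z = 128
  (118/7, 0) → z = -472/7
  (31, 0) → z = -124

The maximum is at (26/11, 189/11). Substituting into each constraint, equality holds for C1 and C5; the remaining constraints have slack.

C1 and C5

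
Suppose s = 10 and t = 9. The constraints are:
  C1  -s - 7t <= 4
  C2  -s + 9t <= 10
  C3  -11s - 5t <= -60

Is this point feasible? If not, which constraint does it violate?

Constraint C2: -s + 9t = 71, which is not ≤ 10. All other constraints are satisfied.

not feasible — violates C2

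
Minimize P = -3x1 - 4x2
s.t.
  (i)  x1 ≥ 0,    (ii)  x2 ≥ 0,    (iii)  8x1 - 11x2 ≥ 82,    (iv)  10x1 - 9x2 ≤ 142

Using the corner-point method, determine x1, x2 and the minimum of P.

x1 = 412/19, x2 = 158/19, minimum P = -1868/19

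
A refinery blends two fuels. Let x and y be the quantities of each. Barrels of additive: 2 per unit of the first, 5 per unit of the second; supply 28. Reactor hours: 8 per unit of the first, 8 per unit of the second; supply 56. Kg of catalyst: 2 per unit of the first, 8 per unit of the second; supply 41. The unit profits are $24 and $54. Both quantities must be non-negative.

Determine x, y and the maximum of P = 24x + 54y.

x = 5/2, y = 9/2, maximum P = 303

Vertices and P = 24x + 54y:
  (0, 0) → P = 0
  (0, 41/8) → P = 1107/4
  (7, 0) → P = 168
  (5/2, 9/2) → P = 303

The optimum lies where 8x + 8y = 56 and 2x + 8y = 41.
Solving simultaneously gives x = 5/2, y = 9/2.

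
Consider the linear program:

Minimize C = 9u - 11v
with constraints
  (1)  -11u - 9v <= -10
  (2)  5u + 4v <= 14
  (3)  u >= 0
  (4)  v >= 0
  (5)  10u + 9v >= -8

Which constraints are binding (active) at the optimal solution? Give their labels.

Extreme points and C = 9u - 11v:
  (0, 10/9) → C = -110/9
  (10/11, 0) → C = 90/11
  (0, 7/2) → C = -77/2
  (14/5, 0) → C = 126/5

The minimum is at (0, 7/2). Substituting into each constraint, equality holds for (2) and (3); the remaining constraints have slack.

(2) and (3)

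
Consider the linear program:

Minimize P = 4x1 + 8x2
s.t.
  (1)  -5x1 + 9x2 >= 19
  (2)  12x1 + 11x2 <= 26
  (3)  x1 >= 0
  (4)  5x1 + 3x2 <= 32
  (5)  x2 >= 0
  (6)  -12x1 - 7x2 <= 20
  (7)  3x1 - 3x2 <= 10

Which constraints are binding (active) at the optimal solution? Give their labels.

Corner points and P = 4x1 + 8x2:
  (25/163, 358/163) → P = 2964/163
  (0, 19/9) → P = 152/9
  (0, 26/11) → P = 208/11

The minimum is at (0, 19/9). Substituting into each constraint, equality holds for (1) and (3); the remaining constraints have slack.

(1) and (3)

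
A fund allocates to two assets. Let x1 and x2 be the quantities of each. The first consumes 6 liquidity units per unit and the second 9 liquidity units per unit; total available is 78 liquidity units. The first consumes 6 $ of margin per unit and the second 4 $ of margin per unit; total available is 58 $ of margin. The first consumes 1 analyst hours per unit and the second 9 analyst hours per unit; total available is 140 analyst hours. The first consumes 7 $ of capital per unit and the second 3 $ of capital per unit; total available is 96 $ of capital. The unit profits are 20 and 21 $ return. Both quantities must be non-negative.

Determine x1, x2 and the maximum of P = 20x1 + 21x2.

x1 = 7, x2 = 4, maximum P = 224

Corner points and P = 20x1 + 21x2:
  (0, 0) → P = 0
  (0, 26/3) → P = 182
  (29/3, 0) → P = 580/3
  (7, 4) → P = 224

The binding constraints are 6x1 + 9x2 = 78 and 6x1 + 4x2 = 58.
Solving simultaneously gives x1 = 7, x2 = 4.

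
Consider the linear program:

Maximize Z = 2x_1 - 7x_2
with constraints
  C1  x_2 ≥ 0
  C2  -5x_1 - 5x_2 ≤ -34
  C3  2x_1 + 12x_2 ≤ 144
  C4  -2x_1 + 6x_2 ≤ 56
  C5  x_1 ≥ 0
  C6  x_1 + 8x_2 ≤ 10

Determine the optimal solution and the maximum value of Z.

x_1 = 10, x_2 = 0, maximum Z = 20

Vertices and Z = 2x_1 - 7x_2:
  (34/5, 0) → Z = 68/5
  (10, 0) → Z = 20
  (222/35, 16/35) → Z = 332/35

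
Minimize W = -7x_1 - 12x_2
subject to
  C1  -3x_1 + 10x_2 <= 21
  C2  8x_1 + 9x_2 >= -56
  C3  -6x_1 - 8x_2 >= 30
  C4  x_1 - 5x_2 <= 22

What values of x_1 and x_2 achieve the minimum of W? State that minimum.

The optimum lies where -3x_1 + 10x_2 = 21 and -6x_1 - 8x_2 = 30.
Solving simultaneously gives x_1 = -39/7, x_2 = 3/7.

x_1 = -39/7, x_2 = 3/7, minimum W = 237/7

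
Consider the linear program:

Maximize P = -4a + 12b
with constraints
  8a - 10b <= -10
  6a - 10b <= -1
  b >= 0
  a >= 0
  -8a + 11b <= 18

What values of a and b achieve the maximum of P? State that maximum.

a = 35/4, b = 8, maximum P = 61

Extreme points and P = -4a + 12b:
  (0, 1) → P = 12
  (35/4, 8) → P = 61
  (0, 18/11) → P = 216/11

The binding constraints are 8a - 10b = -10 and -8a + 11b = 18.
Solving simultaneously gives a = 35/4, b = 8.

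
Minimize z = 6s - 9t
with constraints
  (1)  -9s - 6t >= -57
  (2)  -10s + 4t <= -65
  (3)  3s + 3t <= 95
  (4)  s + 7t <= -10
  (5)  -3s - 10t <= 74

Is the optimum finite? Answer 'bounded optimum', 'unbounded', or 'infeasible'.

bounded optimum

Extreme points and z = 6s - 9t:
  (153/19, -49/19) → z = 1359/19
  (169/12, -93/8) → z = 1513/8
  (415/74, -165/74) → z = 3975/74
  (177/56, -935/112) → z = 10539/112
The feasible region has finitely many vertices and no improving ray; the minimum is 3975/74 at (415/74, -165/74).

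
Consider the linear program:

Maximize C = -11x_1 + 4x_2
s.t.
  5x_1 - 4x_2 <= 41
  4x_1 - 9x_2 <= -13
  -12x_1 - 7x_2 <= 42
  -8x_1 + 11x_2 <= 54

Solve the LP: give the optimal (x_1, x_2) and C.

x_1 = -210/47, x_2 = 78/47, maximum C = 2622/47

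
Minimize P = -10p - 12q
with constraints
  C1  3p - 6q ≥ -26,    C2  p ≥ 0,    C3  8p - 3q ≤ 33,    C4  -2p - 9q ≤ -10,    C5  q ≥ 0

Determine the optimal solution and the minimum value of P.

Extreme points and P = -10p - 12q:
  (0, 13/3) → P = -52
  (92/13, 307/39) → P = -2148/13
  (0, 10/9) → P = -40/3
  (109/26, 7/39) → P = -573/13

p = 92/13, q = 307/39, minimum P = -2148/13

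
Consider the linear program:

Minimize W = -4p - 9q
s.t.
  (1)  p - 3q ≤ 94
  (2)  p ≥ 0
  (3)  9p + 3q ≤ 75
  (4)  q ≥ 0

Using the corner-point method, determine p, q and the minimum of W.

p = 0, q = 25, minimum W = -225

Corner points and W = -4p - 9q:
  (0, 25) → W = -225
  (0, 0) → W = 0
  (25/3, 0) → W = -100/3

The optimum lies where p = 0 and 9p + 3q = 75.
Solving simultaneously gives p = 0, q = 25.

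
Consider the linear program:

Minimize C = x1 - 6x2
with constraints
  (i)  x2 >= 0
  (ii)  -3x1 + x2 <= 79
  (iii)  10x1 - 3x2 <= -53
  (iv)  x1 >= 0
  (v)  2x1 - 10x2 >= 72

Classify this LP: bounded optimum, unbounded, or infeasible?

The boundaries x2 = 0 and 2x1 - 10x2 = 72 meet at (36, 0), but that point violates 10x1 - 3x2 ≤ -53. Every candidate vertex is excluded by some other constraint, so the feasible region is empty.

infeasible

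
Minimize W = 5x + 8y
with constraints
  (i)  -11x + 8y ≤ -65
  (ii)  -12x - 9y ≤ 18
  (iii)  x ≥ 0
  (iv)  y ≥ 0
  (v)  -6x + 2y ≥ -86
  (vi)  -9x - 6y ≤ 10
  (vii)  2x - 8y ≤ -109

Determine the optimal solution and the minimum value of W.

Extreme points and W = 5x + 8y:
  (279/13, 278/13) → W = 3619/13
  (58/3, 443/24) → W = 733/3
  (453/22, 413/22) → W = 5569/22

At the optimal vertex, -11x + 8y = -65 and 2x - 8y = -109.
Solving simultaneously gives x = 58/3, y = 443/24.

x = 58/3, y = 443/24, minimum W = 733/3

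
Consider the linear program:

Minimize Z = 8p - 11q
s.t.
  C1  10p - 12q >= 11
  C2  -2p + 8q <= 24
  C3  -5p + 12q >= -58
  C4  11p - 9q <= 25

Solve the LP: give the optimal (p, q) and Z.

Vertices and Z = 8p - 11q:
  (-47/5, -35/4) → Z = 421/20
  (67/14, 43/14) → Z = 9/2
  (-74/29, -171/29) → Z = 1289/29

At the optimal vertex, 10p - 12q = 11 and 11p - 9q = 25.
Solving simultaneously gives p = 67/14, q = 43/14.

p = 67/14, q = 43/14, minimum Z = 9/2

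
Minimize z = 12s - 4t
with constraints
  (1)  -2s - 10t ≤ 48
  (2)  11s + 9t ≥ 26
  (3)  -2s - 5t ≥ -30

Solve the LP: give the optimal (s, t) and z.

s = -140/37, t = 278/37, minimum z = -2792/37

Feasible corners and z = 12s - 4t:
  (173/23, -145/23) → z = 2656/23
  (54, -78/5) → z = 3552/5
  (-140/37, 278/37) → z = -2792/37

The binding constraints are 11s + 9t = 26 and -2s - 5t = -30.
Solving simultaneously gives s = -140/37, t = 278/37.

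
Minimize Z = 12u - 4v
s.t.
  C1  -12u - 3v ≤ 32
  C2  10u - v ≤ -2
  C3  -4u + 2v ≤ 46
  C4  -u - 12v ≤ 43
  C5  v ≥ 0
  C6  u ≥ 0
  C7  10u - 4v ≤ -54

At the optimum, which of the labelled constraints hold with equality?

Feasible corners and Z = 12u - 4v:
  (21/8, 113/4) → Z = -163/2
  (23/15, 52/3) → Z = -764/15
  (0, 23) → Z = -92
  (0, 27/2) → Z = -54

The minimum is at (0, 23). Substituting into each constraint, equality holds for C3 and C6; the remaining constraints have slack.

C3 and C6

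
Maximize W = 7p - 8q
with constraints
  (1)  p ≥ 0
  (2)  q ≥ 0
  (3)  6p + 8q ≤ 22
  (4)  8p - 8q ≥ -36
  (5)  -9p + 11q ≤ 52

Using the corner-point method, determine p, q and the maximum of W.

Vertices and W = 7p - 8q:
  (0, 0) → W = 0
  (0, 11/4) → W = -22
  (11/3, 0) → W = 77/3

p = 11/3, q = 0, maximum W = 77/3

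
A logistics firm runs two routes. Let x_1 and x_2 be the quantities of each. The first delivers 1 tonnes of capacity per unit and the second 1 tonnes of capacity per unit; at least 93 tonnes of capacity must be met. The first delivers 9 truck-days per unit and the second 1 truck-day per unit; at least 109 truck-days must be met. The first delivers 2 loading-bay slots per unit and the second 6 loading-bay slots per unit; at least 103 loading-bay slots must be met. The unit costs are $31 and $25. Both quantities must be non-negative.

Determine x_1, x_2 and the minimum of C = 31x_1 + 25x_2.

x_1 = 2, x_2 = 91, minimum C = 2337

Extreme points and C = 31x_1 + 25x_2:
  (0, 109) → C = 2725
  (93, 0) → C = 2883
  (2, 91) → C = 2337
The feasible region is unbounded (it extends along (0, 1), (1, 0)), but C strictly increases along every unbounded feasible direction, so there is no improving ray and the minimum is attained at a vertex.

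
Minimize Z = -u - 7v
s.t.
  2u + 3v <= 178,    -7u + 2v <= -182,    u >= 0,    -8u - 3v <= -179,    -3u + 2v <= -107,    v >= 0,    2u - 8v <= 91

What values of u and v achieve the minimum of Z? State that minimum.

u = 677/13, v = 320/13, minimum Z = -2917/13

Extreme points and Z = -u - 7v:
  (677/13, 320/13) → Z = -2917/13
  (1697/22, 87/11) → Z = -265/2
  (107/3, 0) → Z = -107/3
  (91/2, 0) → Z = -91/2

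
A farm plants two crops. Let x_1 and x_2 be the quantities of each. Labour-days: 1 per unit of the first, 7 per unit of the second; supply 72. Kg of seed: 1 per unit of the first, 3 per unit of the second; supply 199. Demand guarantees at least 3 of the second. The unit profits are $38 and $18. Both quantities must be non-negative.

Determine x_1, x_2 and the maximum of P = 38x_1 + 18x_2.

Extreme points and P = 38x_1 + 18x_2:
  (0, 72/7) → P = 1296/7
  (0, 3) → P = 54
  (51, 3) → P = 1992

The binding constraints are x_1 + 7x_2 = 72 and x_2 = 3.
Solving simultaneously gives x_1 = 51, x_2 = 3.

x_1 = 51, x_2 = 3, maximum P = 1992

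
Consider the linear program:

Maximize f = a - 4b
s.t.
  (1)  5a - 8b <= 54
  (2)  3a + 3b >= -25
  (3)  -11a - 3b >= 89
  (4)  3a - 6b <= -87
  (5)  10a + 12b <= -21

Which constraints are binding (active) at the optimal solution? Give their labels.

Extreme points and f = a - 4b:
  (-137/9, 62/9) → f = -385/9
  (-79/2, 187/6) → f = -985/6
  (-195/16, 269/32) → f = -733/16

The maximum is at (-137/9, 62/9). Substituting into each constraint, equality holds for (2) and (4); the remaining constraints have slack.

(2) and (4)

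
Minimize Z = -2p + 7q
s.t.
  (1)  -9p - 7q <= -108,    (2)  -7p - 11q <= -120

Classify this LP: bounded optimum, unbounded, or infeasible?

unbounded

From the feasible point (174/25, 162/25), moving in the direction (11, -7) keeps every constraint satisfied while Z decreases without bound.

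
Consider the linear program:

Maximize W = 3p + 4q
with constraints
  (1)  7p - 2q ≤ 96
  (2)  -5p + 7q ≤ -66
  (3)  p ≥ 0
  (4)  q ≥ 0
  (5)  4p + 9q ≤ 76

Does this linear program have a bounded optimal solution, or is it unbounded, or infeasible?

Feasible corners and W = 3p + 4q:
  (180/13, 6/13) → W = 564/13
  (96/7, 0) → W = 288/7
  (66/5, 0) → W = 198/5
The feasible region has finitely many vertices and no improving ray; the maximum is 564/13 at (180/13, 6/13).

bounded optimum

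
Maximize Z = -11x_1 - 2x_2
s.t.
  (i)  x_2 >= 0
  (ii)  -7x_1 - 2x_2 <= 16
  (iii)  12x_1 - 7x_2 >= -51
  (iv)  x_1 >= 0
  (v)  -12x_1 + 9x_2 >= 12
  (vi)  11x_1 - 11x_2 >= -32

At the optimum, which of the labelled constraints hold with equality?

(iv) and (v)

Feasible corners and Z = -11x_1 - 2x_2:
  (0, 4/3) → Z = -8/3
  (0, 32/11) → Z = -64/11
  (52/11, 84/11) → Z = -740/11

The maximum is at (0, 4/3). Substituting into each constraint, equality holds for (iv) and (v); the remaining constraints have slack.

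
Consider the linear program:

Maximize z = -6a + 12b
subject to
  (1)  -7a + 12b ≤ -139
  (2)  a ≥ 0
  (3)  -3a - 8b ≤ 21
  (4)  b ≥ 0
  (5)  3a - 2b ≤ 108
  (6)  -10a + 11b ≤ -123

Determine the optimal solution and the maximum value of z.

a = 509/11, b = 339/22, maximum z = -1020/11

Corner points and z = -6a + 12b:
  (139/7, 0) → z = -834/7
  (509/11, 339/22) → z = -1020/11
  (36, 0) → z = -216

The binding constraints are -7a + 12b = -139 and 3a - 2b = 108.
Solving simultaneously gives a = 509/11, b = 339/22.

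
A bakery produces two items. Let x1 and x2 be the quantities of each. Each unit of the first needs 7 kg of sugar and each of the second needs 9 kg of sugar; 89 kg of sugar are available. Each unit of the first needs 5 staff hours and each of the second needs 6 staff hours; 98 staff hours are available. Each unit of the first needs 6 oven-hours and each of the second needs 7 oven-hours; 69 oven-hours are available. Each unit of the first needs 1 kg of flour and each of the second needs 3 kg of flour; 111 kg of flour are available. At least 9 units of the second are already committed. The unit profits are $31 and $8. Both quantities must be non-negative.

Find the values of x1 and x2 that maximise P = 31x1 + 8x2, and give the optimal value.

x1 = 1, x2 = 9, maximum P = 103

Vertices and P = 31x1 + 8x2:
  (0, 69/7) → P = 552/7
  (0, 9) → P = 72
  (1, 9) → P = 103

At the optimal vertex, 6x1 + 7x2 = 69 and x2 = 9.
Solving simultaneously gives x1 = 1, x2 = 9.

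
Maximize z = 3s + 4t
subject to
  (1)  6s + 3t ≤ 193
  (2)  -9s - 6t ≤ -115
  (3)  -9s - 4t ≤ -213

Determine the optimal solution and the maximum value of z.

Vertices and z = 3s + 4t:
  (271/3, -349/3) → z = -583/3
  (-133/3, 153) → z = 479
  (409/9, -49) → z = -179/3

s = -133/3, t = 153, maximum z = 479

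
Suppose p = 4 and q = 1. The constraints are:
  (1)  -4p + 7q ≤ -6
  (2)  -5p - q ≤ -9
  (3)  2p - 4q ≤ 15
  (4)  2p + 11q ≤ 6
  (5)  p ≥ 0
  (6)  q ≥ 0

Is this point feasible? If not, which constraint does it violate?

not feasible — violates (4)

Constraint (4): 2p + 11q = 19, which is not ≤ 6. All other constraints are satisfied.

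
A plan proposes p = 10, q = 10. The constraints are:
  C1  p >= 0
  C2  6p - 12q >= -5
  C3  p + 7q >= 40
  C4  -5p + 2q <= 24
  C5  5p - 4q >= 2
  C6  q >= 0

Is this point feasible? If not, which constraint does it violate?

Constraint C2: 6p - 12q = -60, which is not ≥ -5. All other constraints are satisfied.

not feasible — violates C2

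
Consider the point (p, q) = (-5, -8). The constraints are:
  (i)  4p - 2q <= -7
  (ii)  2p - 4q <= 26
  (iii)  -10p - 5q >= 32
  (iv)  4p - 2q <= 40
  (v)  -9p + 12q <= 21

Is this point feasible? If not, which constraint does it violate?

not feasible — violates (i)

Constraint (i): 4p - 2q = -4, which is not ≤ -7. All other constraints are satisfied.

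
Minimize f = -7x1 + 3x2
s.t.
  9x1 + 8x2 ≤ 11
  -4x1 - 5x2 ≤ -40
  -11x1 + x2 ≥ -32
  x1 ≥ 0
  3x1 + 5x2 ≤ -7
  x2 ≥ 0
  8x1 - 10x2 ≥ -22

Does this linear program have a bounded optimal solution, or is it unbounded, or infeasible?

infeasible

The boundaries x2 = 0 and 8x1 - 10x2 = -22 meet at (-11/4, 0), but that point violates -4x1 - 5x2 ≤ -40. Every candidate vertex is excluded by some other constraint, so the feasible region is empty.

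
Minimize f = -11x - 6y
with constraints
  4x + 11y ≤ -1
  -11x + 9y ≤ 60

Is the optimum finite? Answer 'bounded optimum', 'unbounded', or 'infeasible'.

unbounded

From the feasible point (-669/157, 229/157), moving in the direction (11, -4) keeps every constraint satisfied while f decreases without bound.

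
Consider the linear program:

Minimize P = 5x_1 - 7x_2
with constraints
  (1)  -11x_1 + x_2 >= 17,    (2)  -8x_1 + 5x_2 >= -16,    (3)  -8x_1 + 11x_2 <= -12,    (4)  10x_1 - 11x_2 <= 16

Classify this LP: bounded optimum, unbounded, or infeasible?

Feasible corners and P = 5x_1 - 7x_2:
  (-199/113, -268/113) → P = 881/113
  (-203/111, -346/111) → P = 469/37
The feasible region has finitely many vertices and no improving ray; the minimum is 881/113 at (-199/113, -268/113).

bounded optimum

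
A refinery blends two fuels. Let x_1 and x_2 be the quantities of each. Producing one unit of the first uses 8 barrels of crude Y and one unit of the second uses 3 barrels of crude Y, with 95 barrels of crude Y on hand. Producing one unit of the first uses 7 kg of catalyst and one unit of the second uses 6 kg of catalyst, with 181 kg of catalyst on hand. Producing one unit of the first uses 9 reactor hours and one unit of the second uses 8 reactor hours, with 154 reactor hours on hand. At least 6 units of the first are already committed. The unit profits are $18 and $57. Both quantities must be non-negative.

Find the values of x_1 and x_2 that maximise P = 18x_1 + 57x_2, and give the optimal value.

The binding constraints are 9x_1 + 8x_2 = 154 and x_1 = 6.
Solving simultaneously gives x_1 = 6, x_2 = 25/2.

x_1 = 6, x_2 = 25/2, maximum P = 1641/2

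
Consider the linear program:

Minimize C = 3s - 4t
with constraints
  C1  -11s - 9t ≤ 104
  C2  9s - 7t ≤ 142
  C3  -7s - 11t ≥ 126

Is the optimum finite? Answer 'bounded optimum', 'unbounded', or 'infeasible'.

Feasible corners and C = 3s - 4t:
  (275/79, -1249/79) → C = 5821/79
  (-5/29, -329/29) → C = 1301/29
  (170/37, -532/37) → C = 2638/37
The feasible region has finitely many vertices and no improving ray; the minimum is 1301/29 at (-5/29, -329/29).

bounded optimum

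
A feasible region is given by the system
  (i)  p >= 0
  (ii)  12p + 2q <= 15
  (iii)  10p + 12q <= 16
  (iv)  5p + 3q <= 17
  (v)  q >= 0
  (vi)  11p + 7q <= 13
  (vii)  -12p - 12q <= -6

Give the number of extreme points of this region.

The feasible vertices (each the meet of two boundaries and inside every other half-plane) are:
  (0, 4/3)
  (0, 1/2)
  (22/31, 23/31)
  (13/11, 0)
  (1/2, 0)

5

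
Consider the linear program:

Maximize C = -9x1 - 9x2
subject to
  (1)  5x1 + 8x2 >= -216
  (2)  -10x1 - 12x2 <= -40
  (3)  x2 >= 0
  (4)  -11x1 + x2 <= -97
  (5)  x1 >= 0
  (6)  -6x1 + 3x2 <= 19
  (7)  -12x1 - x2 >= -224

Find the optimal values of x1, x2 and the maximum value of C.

Corner points and C = -9x1 - 9x2:
  (97/11, 0) → C = -873/11
  (56/3, 0) → C = -168
  (310/27, 791/27) → C = -367
  (653/42, 262/7) → C = -6675/14

The optimum lies where x2 = 0 and -11x1 + x2 = -97.
Solving simultaneously gives x1 = 97/11, x2 = 0.

x1 = 97/11, x2 = 0, maximum C = -873/11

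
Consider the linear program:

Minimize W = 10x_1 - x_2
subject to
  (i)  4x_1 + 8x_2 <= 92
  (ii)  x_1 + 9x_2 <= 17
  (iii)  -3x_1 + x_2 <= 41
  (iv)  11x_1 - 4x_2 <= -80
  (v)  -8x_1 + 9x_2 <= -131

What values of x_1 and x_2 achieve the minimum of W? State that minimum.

Corner points and W = 10x_1 - x_2:
  (-84, -211) → W = -629
  (-500/19, -721/19) → W = -4279/19
  (-1244/67, -2081/67) → W = -10359/67

At the optimal vertex, -3x_1 + x_2 = 41 and 11x_1 - 4x_2 = -80.
Solving simultaneously gives x_1 = -84, x_2 = -211.

x_1 = -84, x_2 = -211, minimum W = -629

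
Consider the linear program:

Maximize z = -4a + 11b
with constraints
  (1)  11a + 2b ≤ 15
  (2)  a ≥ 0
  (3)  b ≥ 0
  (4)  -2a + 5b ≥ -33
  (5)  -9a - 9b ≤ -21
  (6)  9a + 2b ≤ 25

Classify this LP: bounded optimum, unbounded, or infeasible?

Feasible corners and z = -4a + 11b:
  (0, 15/2) → z = 165/2
  (31/27, 32/27) → z = 76/9
  (0, 7/3) → z = 77/3
The feasible region has finitely many vertices and no improving ray; the maximum is 165/2 at (0, 15/2).

bounded optimum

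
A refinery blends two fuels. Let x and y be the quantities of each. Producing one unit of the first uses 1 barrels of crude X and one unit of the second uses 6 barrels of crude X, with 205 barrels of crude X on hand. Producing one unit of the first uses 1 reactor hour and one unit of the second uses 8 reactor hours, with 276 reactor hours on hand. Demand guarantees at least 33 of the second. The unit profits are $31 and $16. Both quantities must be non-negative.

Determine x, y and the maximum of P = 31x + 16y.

Corner points and P = 31x + 16y:
  (0, 205/6) → P = 1640/3
  (0, 33) → P = 528
  (7, 33) → P = 745

The binding constraints are x + 6y = 205 and y = 33.
Solving simultaneously gives x = 7, y = 33.

x = 7, y = 33, maximum P = 745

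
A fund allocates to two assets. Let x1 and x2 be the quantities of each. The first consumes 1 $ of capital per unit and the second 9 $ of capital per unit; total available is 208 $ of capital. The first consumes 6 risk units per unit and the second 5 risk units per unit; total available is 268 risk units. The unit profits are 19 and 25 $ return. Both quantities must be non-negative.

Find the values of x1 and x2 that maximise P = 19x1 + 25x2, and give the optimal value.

Vertices and P = 19x1 + 25x2:
  (0, 0) → P = 0
  (0, 208/9) → P = 5200/9
  (134/3, 0) → P = 2546/3
  (28, 20) → P = 1032

The optimum lies where x1 + 9x2 = 208 and 6x1 + 5x2 = 268.
Solving simultaneously gives x1 = 28, x2 = 20.

x1 = 28, x2 = 20, maximum P = 1032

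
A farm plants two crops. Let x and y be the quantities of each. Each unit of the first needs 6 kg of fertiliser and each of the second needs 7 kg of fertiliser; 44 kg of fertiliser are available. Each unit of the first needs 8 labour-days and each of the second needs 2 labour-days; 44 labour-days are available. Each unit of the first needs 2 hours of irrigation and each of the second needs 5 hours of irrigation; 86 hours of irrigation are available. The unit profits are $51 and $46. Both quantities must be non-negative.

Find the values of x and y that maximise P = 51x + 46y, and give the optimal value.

x = 5, y = 2, maximum P = 347

Extreme points and P = 51x + 46y:
  (0, 0) → P = 0
  (0, 44/7) → P = 2024/7
  (11/2, 0) → P = 561/2
  (5, 2) → P = 347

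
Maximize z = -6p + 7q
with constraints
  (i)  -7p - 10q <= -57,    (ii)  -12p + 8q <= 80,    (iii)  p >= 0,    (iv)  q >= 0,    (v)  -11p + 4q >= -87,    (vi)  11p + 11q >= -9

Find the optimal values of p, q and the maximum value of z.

p = 127/5, q = 481/10, maximum z = 1843/10

Vertices and z = -6p + 7q:
  (0, 57/10) → z = 399/10
  (183/23, 3/23) → z = -1077/23
  (0, 10) → z = 70
  (127/5, 481/10) → z = 1843/10

The binding constraints are -12p + 8q = 80 and -11p + 4q = -87.
Solving simultaneously gives p = 127/5, q = 481/10.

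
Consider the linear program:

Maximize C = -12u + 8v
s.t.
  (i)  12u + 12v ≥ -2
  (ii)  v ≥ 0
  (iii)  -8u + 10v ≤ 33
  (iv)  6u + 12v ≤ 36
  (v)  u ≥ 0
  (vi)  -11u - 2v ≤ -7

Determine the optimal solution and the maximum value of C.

Feasible corners and C = -12u + 8v:
  (6, 0) → C = -72
  (7/11, 0) → C = -84/11
  (1/10, 59/20) → C = 112/5

u = 1/10, v = 59/20, maximum C = 112/5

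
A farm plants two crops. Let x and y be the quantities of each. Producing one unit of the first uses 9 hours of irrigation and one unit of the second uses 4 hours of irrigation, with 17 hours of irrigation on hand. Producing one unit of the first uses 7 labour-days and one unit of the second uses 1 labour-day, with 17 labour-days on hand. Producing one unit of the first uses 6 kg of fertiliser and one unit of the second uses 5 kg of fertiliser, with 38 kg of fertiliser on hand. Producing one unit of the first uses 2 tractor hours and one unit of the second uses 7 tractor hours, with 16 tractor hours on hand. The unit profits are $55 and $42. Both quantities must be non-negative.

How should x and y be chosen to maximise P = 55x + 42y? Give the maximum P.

Vertices and P = 55x + 42y:
  (0, 0) → P = 0
  (0, 16/7) → P = 96
  (17/9, 0) → P = 935/9
  (1, 2) → P = 139

The optimum lies where 9x + 4y = 17 and 2x + 7y = 16.
Solving simultaneously gives x = 1, y = 2.

x = 1, y = 2, maximum P = 139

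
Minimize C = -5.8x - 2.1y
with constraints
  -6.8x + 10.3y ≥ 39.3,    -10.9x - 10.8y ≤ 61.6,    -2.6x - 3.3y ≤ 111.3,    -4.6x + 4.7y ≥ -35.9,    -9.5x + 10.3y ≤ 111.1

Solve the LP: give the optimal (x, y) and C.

Extreme points and C = -5.8x - 2.1y:
  (-105892/18571, 949/18571) → C = 6121807/185710
  (27724/771, 21245/771) → C = -2054137/7710
  (-183436/21487, 62579/21487) → C = 9325129/214870
  (12742/39, 12173/39) → C = -76513/30

The binding constraints are -4.6x + 4.7y = -35.9 and -9.5x + 10.3y = 111.1.
Solving simultaneously gives x = 12742/39, y = 12173/39.

x = 12742/39, y = 12173/39, minimum C = -76513/30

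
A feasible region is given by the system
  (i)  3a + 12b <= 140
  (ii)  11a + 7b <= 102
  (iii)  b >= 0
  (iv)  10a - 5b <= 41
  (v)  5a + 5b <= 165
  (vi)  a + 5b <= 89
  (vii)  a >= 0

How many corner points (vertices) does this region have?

5

The feasible vertices (each the meet of two boundaries and inside every other half-plane) are:
  (244/111, 1234/111)
  (0, 35/3)
  (797/125, 569/125)
  (41/10, 0)
  (0, 0)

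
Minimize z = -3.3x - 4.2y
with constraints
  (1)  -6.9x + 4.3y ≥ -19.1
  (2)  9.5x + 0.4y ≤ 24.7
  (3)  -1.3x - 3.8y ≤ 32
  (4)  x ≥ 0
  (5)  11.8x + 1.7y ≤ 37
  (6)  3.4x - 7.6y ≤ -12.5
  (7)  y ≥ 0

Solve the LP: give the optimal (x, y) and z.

Extreme points and z = -3.3x - 4.2y:
  (2719/1143, 6004/1143) → z = -22793/762
  (4568/1839, 20273/7356) → z = -242407/12260
  (0, 370/17) → z = -1554/17
  (0, 125/76) → z = -525/76

At the optimal vertex, x = 0 and 11.8x + 1.7y = 37.
Solving simultaneously gives x = 0, y = 370/17.

x = 0, y = 370/17, minimum z = -1554/17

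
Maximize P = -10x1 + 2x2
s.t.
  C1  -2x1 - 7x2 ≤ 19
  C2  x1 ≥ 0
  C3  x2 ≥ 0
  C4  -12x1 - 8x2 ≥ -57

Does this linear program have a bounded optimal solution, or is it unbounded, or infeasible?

Extreme points and P = -10x1 + 2x2:
  (0, 0) → P = 0
  (0, 57/8) → P = 57/4
  (19/4, 0) → P = -95/2
The feasible region has finitely many vertices and no improving ray; the maximum is 57/4 at (0, 57/8).

bounded optimum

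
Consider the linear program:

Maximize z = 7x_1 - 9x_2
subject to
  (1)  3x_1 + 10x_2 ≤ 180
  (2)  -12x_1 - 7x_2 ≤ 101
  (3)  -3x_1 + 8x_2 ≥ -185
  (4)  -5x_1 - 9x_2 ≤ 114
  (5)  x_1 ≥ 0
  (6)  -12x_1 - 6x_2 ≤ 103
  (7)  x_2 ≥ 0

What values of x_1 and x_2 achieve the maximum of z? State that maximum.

x_1 = 60, x_2 = 0, maximum z = 420

The binding constraints are 3x_1 + 10x_2 = 180 and x_2 = 0.
Solving simultaneously gives x_1 = 60, x_2 = 0.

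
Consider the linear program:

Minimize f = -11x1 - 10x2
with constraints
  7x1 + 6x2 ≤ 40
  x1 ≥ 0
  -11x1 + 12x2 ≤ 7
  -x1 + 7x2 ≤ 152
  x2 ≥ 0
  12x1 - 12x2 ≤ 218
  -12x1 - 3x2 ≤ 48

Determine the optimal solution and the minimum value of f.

x1 = 73/25, x2 = 163/50, minimum f = -1618/25

Feasible corners and f = -11x1 - 10x2:
  (73/25, 163/50) → f = -1618/25
  (40/7, 0) → f = -440/7
  (0, 7/12) → f = -35/6
  (0, 0) → f = 0

The optimum lies where 7x1 + 6x2 = 40 and -11x1 + 12x2 = 7.
Solving simultaneously gives x1 = 73/25, x2 = 163/50.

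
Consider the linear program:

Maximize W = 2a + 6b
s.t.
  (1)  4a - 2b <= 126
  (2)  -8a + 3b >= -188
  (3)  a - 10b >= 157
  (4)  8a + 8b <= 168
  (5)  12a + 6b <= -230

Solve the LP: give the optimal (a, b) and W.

a = -97/9, b = -151/9, maximum W = -1100/9

Extreme points and W = 2a + 6b:
  (-1/2, -64) → W = -385
  (73/14, -1024/21) → W = -1975/7
  (-97/9, -151/9) → W = -1100/9
The feasible region is unbounded (it extends along (-1, -2), (-10, -1)), but W strictly decreases along every unbounded feasible direction, so there is no improving ray and the maximum is attained at a vertex.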